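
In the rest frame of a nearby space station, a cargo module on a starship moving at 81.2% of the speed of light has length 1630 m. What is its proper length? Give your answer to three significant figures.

γ = 1/√(1 − β²) = 1/√(1 − 0.659344) = 1/√0.340656 = 1/0.583657 = 1.7133.
Proper length: L₀ = γ·L = 1.7133 × 1630 = 2790 m.

2790 m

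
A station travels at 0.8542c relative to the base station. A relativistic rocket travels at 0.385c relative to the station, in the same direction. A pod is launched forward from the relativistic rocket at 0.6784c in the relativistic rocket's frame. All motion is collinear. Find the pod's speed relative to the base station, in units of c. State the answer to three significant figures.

0.987c

First combine the pod and relativistic rocket (S''→S'): u₁ = (0.6784 + 0.385)/(1 + 0.6784×0.385) = 1.0634/1.261184 = 0.84318.
Then combine with the station (S'→S): u = (0.84318 + 0.8542)/(1 + 0.84318×0.8542) = 1.69738/1.720244356 = 0.98671.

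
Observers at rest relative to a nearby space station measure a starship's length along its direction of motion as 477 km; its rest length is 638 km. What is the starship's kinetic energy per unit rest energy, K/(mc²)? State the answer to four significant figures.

0.3375

γ = L₀/L = 638/477 = 1.33753.
K/(mc²) = γ − 1 = 1.33753 − 1 = 0.3375.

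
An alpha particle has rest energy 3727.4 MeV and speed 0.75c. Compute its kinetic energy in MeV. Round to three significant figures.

1910 MeV

γ = 1/√(1 − β²) = 1/√(1 − 0.5625) = 1/√0.4375 = 1/0.661438 = 1.51186.
Kinetic energy: K = (γ − 1)mc² = (1.51186 − 1) × 3727.4 MeV = 0.51186 × 3727.4 = 1910 MeV.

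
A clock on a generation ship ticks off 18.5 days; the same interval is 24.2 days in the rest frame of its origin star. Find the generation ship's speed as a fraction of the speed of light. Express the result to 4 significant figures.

γ = Δt/Δτ = 24.2/18.5 = 1.3081.
β = √(1 − 1/γ²) = √(1 − 0.584411) = √0.415589 = 0.6447.

0.6447c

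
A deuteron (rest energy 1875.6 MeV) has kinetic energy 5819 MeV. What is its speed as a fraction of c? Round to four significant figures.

0.9698c

K = (γ−1)mc², so γ = 1 + 5819/1875.6 = 4.1025.
Then v/c = √(1 − γ⁻²) = √(1 − 0.0594159) = √0.9405841 = 0.9698.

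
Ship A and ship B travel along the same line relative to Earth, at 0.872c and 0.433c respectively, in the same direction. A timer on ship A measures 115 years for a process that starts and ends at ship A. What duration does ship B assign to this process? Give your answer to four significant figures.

The velocity of ship A relative to ship B is (0.872 − 0.433)c / (1 − 0.872×0.433) = 0.70531c; relative speed 0.70531c.
γ for this relative speed: γ = 1/√(1 − 0.497462) = 1.4106.
Ship A's interval is proper; time dilation gives Δt_B = γΔτ = 1.4106 × 115 years = 162.2 years.

162.2 years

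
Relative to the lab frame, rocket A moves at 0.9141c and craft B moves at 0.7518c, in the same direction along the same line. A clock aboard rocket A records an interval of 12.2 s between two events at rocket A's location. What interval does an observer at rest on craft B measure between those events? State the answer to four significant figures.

The velocity of rocket A relative to craft B is (0.9141 − 0.7518)c / (1 − 0.9141×0.7518) = 0.5189c; relative speed 0.5189c.
γ for this relative speed: γ = 1/√(1 − 0.269257) = 1.1698.
Rocket A's interval is proper; time dilation gives Δt_B = γΔτ = 1.1698 × 12.2 s = 14.27 s.

14.27 s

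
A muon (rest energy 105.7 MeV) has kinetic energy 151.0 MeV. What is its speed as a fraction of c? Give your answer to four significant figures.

0.9113c

K = (γ−1)mc², so γ = 1 + 151.0/105.7 = 2.4286.
Then v/c = √(1 − γ⁻²) = √(1 − 0.169546) = √0.830454 = 0.9113.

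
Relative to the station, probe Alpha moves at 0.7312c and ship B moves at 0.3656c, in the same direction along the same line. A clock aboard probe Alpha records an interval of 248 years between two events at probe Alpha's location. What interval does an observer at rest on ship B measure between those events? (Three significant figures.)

286 years

Transform probe Alpha's velocity into ship B's frame: (0.7312 − 0.3656)/(1 − 0.7312·0.3656) = 0.3656/0.73267328, so the relative speed is 0.49899c.
γ for this relative speed: γ = 1/√(1 − 0.248991) = 1.1539.
The clock on probe Alpha records proper time, so ship B measures Δt = γΔτ = 1.1539 × 248 = 286 years.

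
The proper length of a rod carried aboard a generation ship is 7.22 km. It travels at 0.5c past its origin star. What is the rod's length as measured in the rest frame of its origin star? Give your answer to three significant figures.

γ = 1/√(1 − β²) = 1/√(1 − 0.25) = 1/√0.75 = 1/0.866025 = 1.1547.
Length contraction: L = L₀/γ = 7.22/1.1547 = 6.25 km.

6.25 km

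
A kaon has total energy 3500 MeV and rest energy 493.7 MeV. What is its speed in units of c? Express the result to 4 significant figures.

Total energy E = γmc² gives γ = 3500/493.7 = 7.0893.
Hence β = √(1 − 1/γ²) = √(1 − 0.0198973) = √0.9801027 = 0.9900.

0.9900c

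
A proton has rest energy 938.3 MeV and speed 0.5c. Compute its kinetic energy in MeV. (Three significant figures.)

145 MeV

With β = 0.5, γ = 1/√(1 − 0.5²) = 1/√0.75 = 1.1547.
Kinetic energy: K = (γ − 1)mc² = (1.1547 − 1) × 938.3 MeV = 0.1547 × 938.3 = 145 MeV.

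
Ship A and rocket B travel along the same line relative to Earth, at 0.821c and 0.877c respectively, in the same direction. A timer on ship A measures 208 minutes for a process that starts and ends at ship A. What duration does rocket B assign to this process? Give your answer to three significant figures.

Speed of ship A in rocket B's frame: u = (v_A − v_B)/(1 − v_A v_B/c²) = (0.821 − 0.877)/(1 − 0.821×0.877) = −0.056/0.279983 = −0.20001; |u| = 0.20001c.
γ for this relative speed: γ = 1/√(1 − 0.040004) = 1.0206.
The clock on ship A records proper time, so rocket B measures Δt = γΔτ = 1.0206 × 208 = 212 minutes.

212 minutes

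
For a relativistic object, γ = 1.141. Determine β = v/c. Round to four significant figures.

β = √(1 − 1/γ²) = √(1 − 1/1.301881) = √0.231881 = 0.4815.

0.4815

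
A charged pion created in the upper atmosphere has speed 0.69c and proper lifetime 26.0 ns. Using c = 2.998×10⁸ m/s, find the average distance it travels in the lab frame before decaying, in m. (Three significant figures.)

7.43 m

γ = 1/√(1 − β²) = 1/√(1 − 0.4761) = 1/√0.5239 = 1/0.723809 = 1.3816.
Lab-frame lifetime: Δt = γτ = 1.3816 × 26.0 ns = 35.922 ns.
Distance: d = vΔt = 0.69 × 2.998×10⁸ m/s × 3.5922×10^-8 s = 7.43 m.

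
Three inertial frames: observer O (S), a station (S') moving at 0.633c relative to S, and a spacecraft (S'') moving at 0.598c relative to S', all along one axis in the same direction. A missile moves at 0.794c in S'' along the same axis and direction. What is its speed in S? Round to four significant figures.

First combine the missile and spacecraft (S''→S'): u₁ = (0.794 + 0.598)/(1 + 0.794×0.598) = 1.392/1.474812 = 0.94385.
Then combine with the station (S'→S): u = (0.94385 + 0.633)/(1 + 0.94385×0.633) = 1.57685/1.59745705 = 0.9871.

0.9871c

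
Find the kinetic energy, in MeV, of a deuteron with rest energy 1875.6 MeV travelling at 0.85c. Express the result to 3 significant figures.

1680 MeV

With β = 0.85, γ = 1/√(1 − 0.85²) = 1/√0.2775 = 1.89832.
Kinetic energy: K = (γ − 1)mc² = (1.89832 − 1) × 1875.6 MeV = 0.89832 × 1875.6 = 1680 MeV.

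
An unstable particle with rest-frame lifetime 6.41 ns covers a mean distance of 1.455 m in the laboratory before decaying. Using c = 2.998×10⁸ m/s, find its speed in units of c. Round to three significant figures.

d = βγcτ ⇒ βγ = d/(cτ) = 1.455 m / (1.921718 m) = 0.75714.
β = (βγ)/√(1+(βγ)²) = 0.75714/√1.573261 = 0.604.

0.604c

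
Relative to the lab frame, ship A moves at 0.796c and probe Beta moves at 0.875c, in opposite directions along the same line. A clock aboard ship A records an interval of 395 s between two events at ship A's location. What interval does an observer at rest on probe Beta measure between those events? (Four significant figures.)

2287 s

Transform ship A's velocity into probe Beta's frame: (0.796 + 0.875)/(1 + 0.796·0.875) = 1.671/1.6965, so the relative speed is 0.98497c.
At |u| = 0.98497c, γ = (1 − 0.970166)^(−1/2) = 5.7895.
The clock on ship A records proper time, so probe Beta measures Δt = γΔτ = 5.7895 × 395 = 2287 s.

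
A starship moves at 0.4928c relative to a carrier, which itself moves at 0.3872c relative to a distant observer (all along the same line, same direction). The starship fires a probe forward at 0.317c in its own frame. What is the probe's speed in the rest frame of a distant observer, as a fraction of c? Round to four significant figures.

0.8556c

First combine the probe and starship (S''→S'): u₁ = (0.317 + 0.4928)/(1 + 0.317×0.4928) = 0.8098/1.1562176 = 0.70039.
Then combine with the carrier (S'→S): u = (0.70039 + 0.3872)/(1 + 0.70039×0.3872) = 1.08759/1.271191008 = 0.85557.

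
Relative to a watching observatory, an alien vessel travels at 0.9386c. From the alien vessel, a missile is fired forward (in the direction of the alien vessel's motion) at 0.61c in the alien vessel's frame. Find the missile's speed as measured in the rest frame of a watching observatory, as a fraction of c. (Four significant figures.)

In units of c, u = (u' + v)/(1 + u'v) with u' = 0.61 and v = 0.9386.
Numerator: 0.61 + 0.9386 = 1.5486. Denominator: 1 + (0.61)(0.9386) = 1.572546.
u = 1.5486/1.572546 = 0.98477, so the speed is 0.9848c.

0.9848c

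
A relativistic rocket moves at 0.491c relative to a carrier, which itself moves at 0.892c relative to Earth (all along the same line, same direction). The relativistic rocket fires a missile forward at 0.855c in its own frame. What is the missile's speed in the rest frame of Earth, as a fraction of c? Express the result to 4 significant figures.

0.9970c

First combine the missile and relativistic rocket (S''→S'): u₁ = (0.855 + 0.491)/(1 + 0.855×0.491) = 1.346/1.419805 = 0.94802.
Then combine with the carrier (S'→S): u = (0.94802 + 0.892)/(1 + 0.94802×0.892) = 1.84002/1.84563384 = 0.99696.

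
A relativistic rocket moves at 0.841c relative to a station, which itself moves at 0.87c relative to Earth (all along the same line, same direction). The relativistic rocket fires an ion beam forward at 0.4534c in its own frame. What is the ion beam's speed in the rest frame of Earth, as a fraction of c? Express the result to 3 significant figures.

Apply u = (u'+v)/(1+u'v) twice. Ion beam in the station frame: (0.4534+0.841)/(1+0.4534·0.841) = 1.2944/1.3813094 = 0.93708c.
That velocity, transformed to the rest frame of Earth: (0.93708+0.87)/(1+0.93708·0.87) = 1.80708/1.8152596 = 0.99549c.

0.995c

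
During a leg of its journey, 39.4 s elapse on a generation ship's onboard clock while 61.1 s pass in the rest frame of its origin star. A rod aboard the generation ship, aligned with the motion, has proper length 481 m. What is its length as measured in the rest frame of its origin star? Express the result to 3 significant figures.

γ = Δt/Δτ = 61.1/39.4 = 1.55076.
L = L₀/γ = 481/1.55076 = 310 m.

310 m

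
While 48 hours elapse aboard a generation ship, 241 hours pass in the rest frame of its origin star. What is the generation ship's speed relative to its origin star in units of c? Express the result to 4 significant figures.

0.9800c

γ = Δt/Δτ = 241/48 = 5.0208.
β = √(1 − 1/γ²) = √(1 − 0.0396693) = √0.9603307 = 0.9800.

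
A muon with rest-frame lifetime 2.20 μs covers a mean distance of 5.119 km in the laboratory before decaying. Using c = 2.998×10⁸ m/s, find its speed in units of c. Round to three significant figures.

0.992c

Let x = d/(cτ) = 5119 m / (2.998×10⁸ m/s × 2.200×10^-6 s) = 7.7612. Since d = βγcτ, x = βγ = β/√(1−β²).
Solving: β² = x²/(1+x²) = 60.2362/61.2362 = 0.98367, so β = 0.992.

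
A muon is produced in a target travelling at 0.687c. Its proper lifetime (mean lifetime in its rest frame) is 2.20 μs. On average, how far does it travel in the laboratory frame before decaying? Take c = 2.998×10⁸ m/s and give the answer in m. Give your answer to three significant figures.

γ = 1/√(1 − β²) = 1/√(1 − 0.471969) = 1/√0.528031 = 1/0.726657 = 1.3762.
Lab-frame lifetime: Δt = γτ = 1.3762 × 2.20 μs = 3.0276 μs.
Distance: d = vΔt = 0.687 × 2.998×10⁸ m/s × 3.0276×10^-6 s = 624 m.

624 m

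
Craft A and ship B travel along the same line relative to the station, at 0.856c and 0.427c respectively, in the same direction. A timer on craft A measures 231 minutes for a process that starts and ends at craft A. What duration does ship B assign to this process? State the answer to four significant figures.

313.5 minutes

Transform craft A's velocity into ship B's frame: (0.856 − 0.427)/(1 − 0.856·0.427) = 0.429/0.634488, so the relative speed is 0.67614c.
γ for this relative speed: γ = 1/√(1 − 0.457165) = 1.3573.
The clock on craft A records proper time, so ship B measures Δt = γΔτ = 1.3573 × 231 = 313.5 minutes.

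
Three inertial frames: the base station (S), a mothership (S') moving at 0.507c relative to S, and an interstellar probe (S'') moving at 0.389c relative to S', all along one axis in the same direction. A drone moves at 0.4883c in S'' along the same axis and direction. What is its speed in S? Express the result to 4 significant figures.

First combine the drone and interstellar probe (S''→S'): u₁ = (0.4883 + 0.389)/(1 + 0.4883×0.389) = 0.8773/1.1899487 = 0.73726.
Then combine with the mothership (S'→S): u = (0.73726 + 0.507)/(1 + 0.73726×0.507) = 1.24426/1.37379082 = 0.90571.

0.9057c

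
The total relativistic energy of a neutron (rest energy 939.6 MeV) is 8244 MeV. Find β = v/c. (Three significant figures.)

γ = E/(mc²) = 8244/939.6 = 8.7739.
β = √(1 − 1/γ²) = √(1 − 0.0129902) = √0.9870098 = 0.993.

0.993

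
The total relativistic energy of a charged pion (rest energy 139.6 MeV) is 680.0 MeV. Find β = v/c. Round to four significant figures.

0.9787

γ = E/(mc²) = 680.0/139.6 = 4.8711.
β = √(1 − 1/γ²) = √(1 − 0.042145) = √0.957855 = 0.9787.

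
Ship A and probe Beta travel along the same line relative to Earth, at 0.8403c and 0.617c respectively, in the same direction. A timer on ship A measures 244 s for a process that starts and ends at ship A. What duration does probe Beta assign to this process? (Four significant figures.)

Transform ship A's velocity into probe Beta's frame: (0.8403 − 0.617)/(1 − 0.8403·0.617) = 0.2233/0.4815349, so the relative speed is 0.46373c.
At |u| = 0.46373c, γ = (1 − 0.215046)^(−1/2) = 1.1287.
The clock on ship A records proper time, so probe Beta measures Δt = γΔτ = 1.1287 × 244 = 275.4 s.

275.4 s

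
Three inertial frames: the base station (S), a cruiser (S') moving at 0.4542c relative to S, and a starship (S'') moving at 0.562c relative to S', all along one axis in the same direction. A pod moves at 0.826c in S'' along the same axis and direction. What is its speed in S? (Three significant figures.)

Apply u = (u'+v)/(1+u'v) twice. Pod in the cruiser frame: (0.826+0.562)/(1+0.826·0.562) = 1.388/1.464212 = 0.94795c.
That velocity, transformed to the rest frame of the base station: (0.94795+0.4542)/(1+0.94795·0.4542) = 1.40215/1.43055889 = 0.98014c.

0.980c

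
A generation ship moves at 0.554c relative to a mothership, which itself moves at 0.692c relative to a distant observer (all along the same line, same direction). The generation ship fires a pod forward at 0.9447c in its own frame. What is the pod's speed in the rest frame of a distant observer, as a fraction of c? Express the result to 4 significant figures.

0.9970c

Apply u = (u'+v)/(1+u'v) twice. Pod in the mothership frame: (0.9447+0.554)/(1+0.9447·0.554) = 1.4987/1.5233638 = 0.98381c.
That velocity, transformed to the rest frame of a distant observer: (0.98381+0.692)/(1+0.98381·0.692) = 1.67581/1.68079652 = 0.99703c.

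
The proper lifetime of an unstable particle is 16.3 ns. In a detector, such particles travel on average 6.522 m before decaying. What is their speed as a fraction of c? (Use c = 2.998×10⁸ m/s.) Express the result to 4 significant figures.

d = βγcτ ⇒ βγ = d/(cτ) = 6.522 m / (4.88674 m) = 1.3346.
β = (βγ)/√(1+(βγ)²) = 1.3346/√2.78116 = 0.8003.

0.8003c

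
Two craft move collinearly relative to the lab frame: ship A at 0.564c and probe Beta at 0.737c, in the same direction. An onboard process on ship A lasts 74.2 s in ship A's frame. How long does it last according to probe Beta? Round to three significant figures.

77.7 s

The velocity of ship A relative to probe Beta is (0.564 − 0.737)c / (1 − 0.564×0.737) = −0.29606c; relative speed 0.29606c.
γ for this relative speed: γ = 1/√(1 − 0.0876515) = 1.0469.
The clock on ship A records proper time, so probe Beta measures Δt = γΔτ = 1.0469 × 74.2 = 77.7 s.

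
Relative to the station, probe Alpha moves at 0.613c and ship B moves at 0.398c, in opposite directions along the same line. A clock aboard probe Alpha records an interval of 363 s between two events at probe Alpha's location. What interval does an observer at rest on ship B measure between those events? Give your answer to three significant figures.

623 s

The velocity of probe Alpha relative to ship B is (0.613 + 0.398)c / (1 + 0.613×0.398) = 0.81272c; relative speed 0.81272c.
γ for this relative speed: γ = 1/√(1 − 0.660514) = 1.7163.
The clock on probe Alpha records proper time, so ship B measures Δt = γΔτ = 1.7163 × 363 = 623 s.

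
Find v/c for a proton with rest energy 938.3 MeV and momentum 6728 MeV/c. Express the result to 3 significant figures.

0.990

βγ = pc/(mc²) = 6728/938.3 = 7.1704.
Since γ² = 1 + (βγ)² = 52.4146, γ = √52.4146 = 7.23979, and β = (βγ)/γ = 7.1704/7.23979 = 0.990.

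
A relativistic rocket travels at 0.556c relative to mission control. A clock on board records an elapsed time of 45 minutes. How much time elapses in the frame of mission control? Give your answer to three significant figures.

54.1 minutes

With β = 0.556, γ = 1/√(1 − 0.556²) = 1/√0.690864 = 1.2031.
Time dilation: Δt = γ·Δτ = 1.2031 × 45 = 54.1 minutes.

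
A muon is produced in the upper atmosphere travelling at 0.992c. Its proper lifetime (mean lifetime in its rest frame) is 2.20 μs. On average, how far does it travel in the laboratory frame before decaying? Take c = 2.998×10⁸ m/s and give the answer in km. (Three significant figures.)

γ = 1/√(1 − β²) = 1/√(1 − 0.984064) = 1/√0.015936 = 7.9216.
Lab-frame lifetime: Δt = γτ = 7.9216 × 2.20 μs = 17.428 μs.
Distance: d = vΔt = 0.992 × 2.998×10⁸ m/s × 1.7428×10^-5 s = 5180 m = 5.18 km.

5.18 km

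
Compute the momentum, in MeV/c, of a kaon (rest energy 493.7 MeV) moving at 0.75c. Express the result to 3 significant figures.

γ = 1/√(1 − β²) = 1/√(1 − 0.5625) = 1/√0.4375 = 1/0.661438 = 1.5119.
Momentum: p = γβ·mc = 1.5119 × 0.75 × 493.7 MeV/c = 560 MeV/c.

560 MeV/c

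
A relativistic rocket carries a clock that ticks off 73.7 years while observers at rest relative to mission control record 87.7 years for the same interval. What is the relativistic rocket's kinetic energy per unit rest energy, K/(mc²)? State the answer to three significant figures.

0.190

From Δt = γΔτ: γ = 87.7/73.7 = 1.18996.
K/(mc²) = γ − 1 = 1.18996 − 1 = 0.190.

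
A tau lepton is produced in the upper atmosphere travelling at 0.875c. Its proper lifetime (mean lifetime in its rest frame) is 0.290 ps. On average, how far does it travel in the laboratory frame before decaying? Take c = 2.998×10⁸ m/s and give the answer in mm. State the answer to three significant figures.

0.157 mm

With β = 0.875, γ = 1/√(1 − 0.875²) = 1/√0.234375 = 2.0656.
Lab-frame lifetime: Δt = γτ = 2.0656 × 0.290 ps = 0.59902 ps.
Distance: d = vΔt = 0.875 × 2.998×10⁸ m/s × 5.9902×10^-13 s = 1.57×10^-4 m = 0.157 mm.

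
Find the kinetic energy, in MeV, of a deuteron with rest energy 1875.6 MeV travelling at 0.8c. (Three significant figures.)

γ = 1/√(1 − β²) = 1/√(1 − 0.64) = 1/√0.36 = 1.66667.
Kinetic energy: K = (γ − 1)mc² = (1.66667 − 1) × 1875.6 MeV = 0.66667 × 1875.6 = 1250 MeV.

1250 MeV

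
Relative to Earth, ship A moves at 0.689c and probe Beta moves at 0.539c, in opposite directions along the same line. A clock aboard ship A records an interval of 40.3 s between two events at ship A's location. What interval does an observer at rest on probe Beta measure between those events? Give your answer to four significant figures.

90.53 s

Transform ship A's velocity into probe Beta's frame: (0.689 + 0.539)/(1 + 0.689·0.539) = 1.228/1.371371, so the relative speed is 0.89545c.
γ for this relative speed: γ = 1/√(1 − 0.801831) = 2.2464.
The clock on ship A records proper time, so probe Beta measures Δt = γΔτ = 2.2464 × 40.3 = 90.53 s.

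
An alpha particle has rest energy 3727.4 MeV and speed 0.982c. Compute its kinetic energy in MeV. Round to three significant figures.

16000 MeV

γ = 1/√(1 − β²) = 1/√(1 − 0.964324) = 1/√0.035676 = 1/0.188881 = 5.2943.
Kinetic energy: K = (γ − 1)mc² = (5.2943 − 1) × 3727.4 MeV = 4.2943 × 3727.4 = 16000 MeV.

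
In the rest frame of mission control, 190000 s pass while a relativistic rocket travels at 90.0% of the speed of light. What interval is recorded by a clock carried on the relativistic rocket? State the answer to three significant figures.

β² = 0.81, so γ = 1/√0.19 = 2.2942.
The relativistic rocket's clock runs slow as seen from mission control, so Δτ = Δt/γ = 190000/2.2942 = 82800 s.

82800 s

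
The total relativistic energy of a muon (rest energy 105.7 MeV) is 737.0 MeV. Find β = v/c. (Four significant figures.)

Total energy E = γmc² gives γ = 737.0/105.7 = 6.9726.
Hence β = √(1 − 1/γ²) = √(1 − 0.0205689) = √0.9794311 = 0.9897.

0.9897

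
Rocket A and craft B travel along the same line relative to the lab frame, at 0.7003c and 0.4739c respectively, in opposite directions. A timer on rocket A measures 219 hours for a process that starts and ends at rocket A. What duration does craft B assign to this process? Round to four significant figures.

Speed of rocket A in craft B's frame: u = (v_A + v_B)/(1 + v_A v_B/c²) = (0.7003 + 0.4739)/(1 + 0.7003×0.4739) = 1.1742/1.33187217 = 0.88162; |u| = 0.88162c.
γ for this relative speed: γ = 1/√(1 − 0.777254) = 2.1188.
Rocket A's interval is proper; time dilation gives Δt_B = γΔτ = 2.1188 × 219 hours = 464.0 hours.

464.0 hours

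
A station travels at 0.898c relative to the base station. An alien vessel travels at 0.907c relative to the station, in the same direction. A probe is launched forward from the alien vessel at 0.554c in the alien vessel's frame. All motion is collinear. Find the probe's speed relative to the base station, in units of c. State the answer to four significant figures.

0.9985c

Apply u = (u'+v)/(1+u'v) twice. Probe in the station frame: (0.554+0.907)/(1+0.554·0.907) = 1.461/1.502478 = 0.97239c.
That velocity, transformed to the rest frame of the base station: (0.97239+0.898)/(1+0.97239·0.898) = 1.87039/1.87320622 = 0.9985c.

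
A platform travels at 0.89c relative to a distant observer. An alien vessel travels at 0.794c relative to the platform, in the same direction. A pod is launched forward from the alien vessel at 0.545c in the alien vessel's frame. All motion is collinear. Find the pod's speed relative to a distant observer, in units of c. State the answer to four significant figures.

0.9961c

Compose velocities in two stages. Stage 1 (into S'): u₁ = (0.545+0.794)/(1+0.545×0.794) = 0.93458.
Stage 2 (into S): u = (0.93458+0.89)/(1+0.93458×0.89) = 0.99607, so the speed is 0.9961c.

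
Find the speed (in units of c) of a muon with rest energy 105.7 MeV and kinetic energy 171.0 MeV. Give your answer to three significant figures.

0.924c

K = (γ−1)mc², so γ = 1 + 171.0/105.7 = 2.6178.
Then v/c = √(1 − γ⁻²) = √(1 − 0.145924) = √0.854076 = 0.924.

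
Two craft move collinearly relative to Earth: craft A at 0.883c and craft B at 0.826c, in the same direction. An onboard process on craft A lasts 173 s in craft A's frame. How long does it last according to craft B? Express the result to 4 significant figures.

177.0 s

Speed of craft A in craft B's frame: u = (v_A − v_B)/(1 − v_A v_B/c²) = (0.883 − 0.826)/(1 − 0.883×0.826) = 0.057/0.270642 = 0.21061; |u| = 0.21061c.
γ for this relative speed: γ = 1/√(1 − 0.0443566) = 1.0229.
The clock on craft A records proper time, so craft B measures Δt = γΔτ = 1.0229 × 173 = 177.0 s.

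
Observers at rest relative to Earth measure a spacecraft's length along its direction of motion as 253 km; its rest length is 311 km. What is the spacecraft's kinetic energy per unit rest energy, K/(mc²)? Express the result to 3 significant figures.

γ = L₀/L = 311/253 = 1.22925.
K/(mc²) = γ − 1 = 1.22925 − 1 = 0.229.

0.229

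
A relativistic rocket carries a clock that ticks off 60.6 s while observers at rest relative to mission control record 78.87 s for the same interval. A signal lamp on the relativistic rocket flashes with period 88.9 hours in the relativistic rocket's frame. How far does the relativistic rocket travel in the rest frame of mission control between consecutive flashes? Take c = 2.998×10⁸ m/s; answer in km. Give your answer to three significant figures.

From Δt = γΔτ: γ = 78.87/60.6 = 1.30149.
β = √(1 − 1/γ²) = 0.64003. Lab-frame period = γτ = 1.30149×88.9 hours = 115.7 hours. Distance = βc × γτ = 0.64003 × 2.998×10⁸ m/s × 416520 s = 7.9922×10^13 m = 7.99×10^10 km.

7.99×10^10 km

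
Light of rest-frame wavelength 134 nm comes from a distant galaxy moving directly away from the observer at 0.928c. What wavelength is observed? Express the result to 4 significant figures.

693.4 nm

Relativistic Doppler for wavelength: λ_obs = λ_src · √((1+β)/(1−β)).
With β = 0.928: factor = √(1.928/0.072) = 5.1747.
λ_obs = 134 × 5.1747 = 693.4 nm.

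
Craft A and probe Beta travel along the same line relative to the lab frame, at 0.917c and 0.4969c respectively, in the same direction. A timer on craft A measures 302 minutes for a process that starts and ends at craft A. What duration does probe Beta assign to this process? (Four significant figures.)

Speed of craft A in probe Beta's frame: u = (v_A − v_B)/(1 − v_A v_B/c²) = (0.917 − 0.4969)/(1 − 0.917×0.4969) = 0.4201/0.5443427 = 0.77176; |u| = 0.77176c.
At |u| = 0.77176c, γ = (1 − 0.595613)^(−1/2) = 1.5725.
The clock on craft A records proper time, so probe Beta measures Δt = γΔτ = 1.5725 × 302 = 474.9 minutes.

474.9 minutes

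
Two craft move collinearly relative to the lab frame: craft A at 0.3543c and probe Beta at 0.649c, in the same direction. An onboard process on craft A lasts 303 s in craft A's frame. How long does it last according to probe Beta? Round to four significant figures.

The velocity of craft A relative to probe Beta is (0.3543 − 0.649)c / (1 − 0.3543×0.649) = −0.3827c; relative speed 0.3827c.
At |u| = 0.3827c, γ = (1 − 0.146459)^(−1/2) = 1.0824.
The clock on craft A records proper time, so probe Beta measures Δt = γΔτ = 1.0824 × 303 = 328.0 s.

328.0 s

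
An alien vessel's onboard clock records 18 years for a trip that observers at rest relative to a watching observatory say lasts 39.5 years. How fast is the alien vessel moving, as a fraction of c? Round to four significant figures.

γ = Δt/Δτ = 39.5/18 = 2.1944.
β = √(1 − 1/γ²) = √(1 − 0.207667) = √0.792333 = 0.8901.

0.8901c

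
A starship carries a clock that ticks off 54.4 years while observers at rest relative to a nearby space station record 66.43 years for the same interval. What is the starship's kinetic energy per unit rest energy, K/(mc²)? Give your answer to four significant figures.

γ = Δt/Δτ = 66.43/54.4 = 1.22114.
K/(mc²) = γ − 1 = 1.22114 − 1 = 0.2211.

0.2211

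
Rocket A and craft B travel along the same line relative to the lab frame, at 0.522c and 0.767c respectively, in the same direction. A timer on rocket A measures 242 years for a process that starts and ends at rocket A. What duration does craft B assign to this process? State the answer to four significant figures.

265.1 years

Transform rocket A's velocity into craft B's frame: (0.522 − 0.767)/(1 − 0.522·0.767) = −0.245/0.599626, so the relative speed is 0.40859c.
γ for this relative speed: γ = 1/√(1 − 0.166946) = 1.0956.
The clock on rocket A records proper time, so craft B measures Δt = γΔτ = 1.0956 × 242 = 265.1 years.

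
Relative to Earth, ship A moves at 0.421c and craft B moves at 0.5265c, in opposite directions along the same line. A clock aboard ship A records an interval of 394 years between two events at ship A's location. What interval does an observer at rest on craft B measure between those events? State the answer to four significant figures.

624.2 years

Speed of ship A in craft B's frame: u = (v_A + v_B)/(1 + v_A v_B/c²) = (0.421 + 0.5265)/(1 + 0.421×0.5265) = 0.9475/1.2216565 = 0.77559; |u| = 0.77559c.
At |u| = 0.77559c, γ = (1 − 0.60154)^(−1/2) = 1.5842.
Ship A's interval is proper; time dilation gives Δt_B = γΔτ = 1.5842 × 394 years = 624.2 years.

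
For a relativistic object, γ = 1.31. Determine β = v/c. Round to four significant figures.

0.6460

β = √(1 − 1/γ²) = √(1 − 1/1.7161) = √0.417283 = 0.6460.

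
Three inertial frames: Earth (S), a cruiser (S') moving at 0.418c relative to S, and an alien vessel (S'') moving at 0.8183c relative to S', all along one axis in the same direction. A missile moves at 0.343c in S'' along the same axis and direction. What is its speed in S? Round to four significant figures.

0.9607c

Compose velocities in two stages. Stage 1 (into S'): u₁ = (0.343+0.8183)/(1+0.343×0.8183) = 0.90679.
Stage 2 (into S): u = (0.90679+0.418)/(1+0.90679×0.418) = 0.96066, so the speed is 0.9607c.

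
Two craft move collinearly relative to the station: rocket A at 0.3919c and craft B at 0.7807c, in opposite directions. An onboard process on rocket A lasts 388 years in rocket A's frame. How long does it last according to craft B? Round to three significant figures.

Transform rocket A's velocity into craft B's frame: (0.3919 + 0.7807)/(1 + 0.3919·0.7807) = 1.1726/1.30595633, so the relative speed is 0.89789c.
At |u| = 0.89789c, γ = (1 − 0.806206)^(−1/2) = 2.2716.
Rocket A's interval is proper; time dilation gives Δt_B = γΔτ = 2.2716 × 388 years = 881 years.

881 years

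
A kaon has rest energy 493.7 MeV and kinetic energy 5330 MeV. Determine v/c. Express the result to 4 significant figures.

0.9964

γ = 1 + K/(mc²) = 1 + 5330/493.7 = 11.796.
β = √(1 − 1/γ²) = √(1 − 0.00718672) = √0.99281328 = 0.9964.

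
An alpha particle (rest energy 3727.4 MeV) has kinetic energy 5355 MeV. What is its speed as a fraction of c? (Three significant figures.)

0.912c

γ = 1 + K/(mc²) = 1 + 5355/3727.4 = 2.4367.
β = √(1 − 1/γ²) = √(1 − 0.168421) = √0.831579 = 0.912.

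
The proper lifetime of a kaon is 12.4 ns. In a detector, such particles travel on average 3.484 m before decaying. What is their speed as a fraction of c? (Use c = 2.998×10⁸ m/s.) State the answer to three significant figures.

0.684c

Let x = d/(cτ) = 3.484 m / (2.998×10⁸ m/s × 1.240×10^-8 s) = 0.93718. Since d = βγcτ, x = βγ = β/√(1−β²).
Solving: β² = x²/(1+x²) = 0.878306/1.878306 = 0.467605, so β = 0.684.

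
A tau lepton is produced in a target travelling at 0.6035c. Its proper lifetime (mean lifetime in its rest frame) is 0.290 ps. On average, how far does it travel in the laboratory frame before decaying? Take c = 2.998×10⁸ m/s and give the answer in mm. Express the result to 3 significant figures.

With β = 0.6035, γ = 1/√(1 − 0.6035²) = 1/√0.63578775 = 1.2541.
Lab-frame lifetime: Δt = γτ = 1.2541 × 0.290 ps = 0.36369 ps.
Distance: d = vΔt = 0.6035 × 2.998×10⁸ m/s × 3.6369×10^-13 s = 6.58×10^-5 m = 0.0658 mm.

0.0658 mm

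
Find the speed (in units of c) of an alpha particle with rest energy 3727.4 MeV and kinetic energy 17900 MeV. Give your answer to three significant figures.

0.985c

K = (γ−1)mc², so γ = 1 + 17900/3727.4 = 5.8023.
Then v/c = √(1 − γ⁻²) = √(1 − 0.029703) = √0.970297 = 0.985.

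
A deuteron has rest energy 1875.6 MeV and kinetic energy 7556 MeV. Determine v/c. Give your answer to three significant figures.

γ = 1 + K/(mc²) = 1 + 7556/1875.6 = 5.0286.
β = √(1 − 1/γ²) = √(1 − 0.0395463) = √0.9604537 = 0.980.

0.980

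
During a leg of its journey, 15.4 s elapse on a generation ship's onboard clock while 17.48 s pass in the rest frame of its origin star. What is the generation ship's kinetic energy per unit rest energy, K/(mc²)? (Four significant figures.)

The time-dilation ratio gives γ = 17.48/15.4 = 1.13506.
K/(mc²) = γ − 1 = 1.13506 − 1 = 0.1351.

0.1351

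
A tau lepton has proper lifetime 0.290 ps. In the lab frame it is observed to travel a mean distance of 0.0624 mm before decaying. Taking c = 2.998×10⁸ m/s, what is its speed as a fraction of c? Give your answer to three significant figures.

0.583c

Lab distance = (lab lifetime)·v = γτ·βc, so βγ = d/(cτ) = 6.240×10^-5/(2.998×10⁸ × 2.900×10^-13) = 0.71772.
With βγ = 0.71772: γ² = 1 + (βγ)² = 1.515122, and β = (βγ)/γ = 0.71772/1.2309 = 0.583.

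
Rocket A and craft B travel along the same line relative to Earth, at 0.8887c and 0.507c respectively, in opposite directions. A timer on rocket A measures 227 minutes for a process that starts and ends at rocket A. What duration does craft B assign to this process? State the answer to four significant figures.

833.2 minutes

The velocity of rocket A relative to craft B is (0.8887 + 0.507)c / (1 + 0.8887×0.507) = 0.96217c; relative speed 0.96217c.
γ for this relative speed: γ = 1/√(1 − 0.925771) = 3.6704.
The clock on rocket A records proper time, so craft B measures Δt = γΔτ = 3.6704 × 227 = 833.2 minutes.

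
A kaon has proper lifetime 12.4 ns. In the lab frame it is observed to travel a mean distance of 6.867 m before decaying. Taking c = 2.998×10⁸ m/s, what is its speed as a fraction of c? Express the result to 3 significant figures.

0.879c

Let x = d/(cτ) = 6.867 m / (2.998×10⁸ m/s × 1.240×10^-8 s) = 1.8472. Since d = βγcτ, x = βγ = β/√(1−β²).
Solving: β² = x²/(1+x²) = 3.41215/4.41215 = 0.773353, so β = 0.879.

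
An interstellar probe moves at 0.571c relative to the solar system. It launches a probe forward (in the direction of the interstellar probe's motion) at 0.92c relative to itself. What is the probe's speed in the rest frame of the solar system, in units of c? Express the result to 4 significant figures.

0.9775c

In units of c, u = (u' + v)/(1 + u'v) with u' = 0.92 and v = 0.571.
Numerator: 0.92 + 0.571 = 1.491. Denominator: 1 + (0.92)(0.571) = 1.52532.
u = 1.491/1.52532 = 0.9775, so the speed is 0.9775c.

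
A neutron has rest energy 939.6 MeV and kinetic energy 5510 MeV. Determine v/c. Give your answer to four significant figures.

γ = 1 + K/(mc²) = 1 + 5510/939.6 = 6.8642.
β = √(1 − 1/γ²) = √(1 − 0.0212237) = √0.9787763 = 0.9893.

0.9893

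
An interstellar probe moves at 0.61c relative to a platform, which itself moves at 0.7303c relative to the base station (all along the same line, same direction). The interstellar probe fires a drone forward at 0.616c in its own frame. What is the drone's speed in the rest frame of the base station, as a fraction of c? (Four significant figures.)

0.9822c

Compose velocities in two stages. Stage 1 (into S'): u₁ = (0.616+0.61)/(1+0.616×0.61) = 0.89114.
Stage 2 (into S): u = (0.89114+0.7303)/(1+0.89114×0.7303) = 0.98221, so the speed is 0.9822c.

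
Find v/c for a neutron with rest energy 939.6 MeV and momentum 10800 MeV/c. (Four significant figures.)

0.9962

βγ = pc/(mc²) = 10800/939.6 = 11.494.
Since γ² = 1 + (βγ)² = 133.112, γ = √133.112 = 11.5374, and β = (βγ)/γ = 11.494/11.5374 = 0.9962.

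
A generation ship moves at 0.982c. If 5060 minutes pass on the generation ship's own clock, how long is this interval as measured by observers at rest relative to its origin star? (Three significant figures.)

26800 minutes

γ = 1/√(1 − β²) = 1/√(1 − 0.964324) = 1/√0.035676 = 1/0.188881 = 5.2943.
The onboard clock measures proper time, so the interval in the rest frame of its origin star is dilated: Δt = γ·Δτ = 5.2943 × 5060 minutes = 26800 minutes.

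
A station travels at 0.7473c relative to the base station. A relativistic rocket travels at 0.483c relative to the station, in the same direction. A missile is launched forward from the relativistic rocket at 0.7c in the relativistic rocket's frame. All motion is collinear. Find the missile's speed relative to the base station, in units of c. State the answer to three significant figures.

0.982c

Compose velocities in two stages. Stage 1 (into S'): u₁ = (0.7+0.483)/(1+0.7×0.483) = 0.88409.
Stage 2 (into S): u = (0.88409+0.7473)/(1+0.88409×0.7473) = 0.98236, so the speed is 0.982c.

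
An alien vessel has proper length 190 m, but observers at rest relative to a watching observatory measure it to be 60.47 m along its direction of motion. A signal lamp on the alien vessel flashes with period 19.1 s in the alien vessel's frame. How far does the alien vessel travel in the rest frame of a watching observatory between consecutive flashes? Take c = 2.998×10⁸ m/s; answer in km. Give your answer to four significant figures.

Length contraction gives γ = L₀/L = 190/60.47 = 3.14205.
β = √(1 − 1/γ²) = 0.948. Lab-frame period = γτ = 3.14205×19.1 s = 60.013 s. Distance = βc × γτ = 0.948 × 2.998×10⁸ m/s × 60.013 s = 1.7056×10^10 m = 1.706×10^7 km.

1.706×10^7 km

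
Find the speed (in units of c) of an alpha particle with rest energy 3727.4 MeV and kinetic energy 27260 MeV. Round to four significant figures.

γ = 1 + K/(mc²) = 1 + 27260/3727.4 = 8.3134.
β = √(1 − 1/γ²) = √(1 − 0.0144691) = √0.9855309 = 0.9927.

0.9927c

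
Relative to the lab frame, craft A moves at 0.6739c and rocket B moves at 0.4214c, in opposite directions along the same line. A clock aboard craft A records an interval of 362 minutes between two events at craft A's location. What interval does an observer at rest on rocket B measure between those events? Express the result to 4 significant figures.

693.7 minutes

The velocity of craft A relative to rocket B is (0.6739 + 0.4214)c / (1 + 0.6739×0.4214) = 0.85305c; relative speed 0.85305c.
At |u| = 0.85305c, γ = (1 − 0.727694)^(−1/2) = 1.9163.
The clock on craft A records proper time, so rocket B measures Δt = γΔτ = 1.9163 × 362 = 693.7 minutes.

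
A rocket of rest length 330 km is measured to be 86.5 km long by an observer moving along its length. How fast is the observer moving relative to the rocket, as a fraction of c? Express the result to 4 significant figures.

0.9650c

Length contraction gives γ = L₀/L = 330/86.5 = 3.815.
β = √(1 − 1/γ²) = √0.931291 = 0.9650.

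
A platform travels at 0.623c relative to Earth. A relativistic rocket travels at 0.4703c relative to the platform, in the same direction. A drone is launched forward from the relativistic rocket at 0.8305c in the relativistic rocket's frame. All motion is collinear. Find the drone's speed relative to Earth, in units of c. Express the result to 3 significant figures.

Apply u = (u'+v)/(1+u'v) twice. Drone in the platform frame: (0.8305+0.4703)/(1+0.8305·0.4703) = 1.3008/1.39058415 = 0.93543c.
That velocity, transformed to the rest frame of Earth: (0.93543+0.623)/(1+0.93543·0.623) = 1.55843/1.58277289 = 0.98462c.

0.985c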